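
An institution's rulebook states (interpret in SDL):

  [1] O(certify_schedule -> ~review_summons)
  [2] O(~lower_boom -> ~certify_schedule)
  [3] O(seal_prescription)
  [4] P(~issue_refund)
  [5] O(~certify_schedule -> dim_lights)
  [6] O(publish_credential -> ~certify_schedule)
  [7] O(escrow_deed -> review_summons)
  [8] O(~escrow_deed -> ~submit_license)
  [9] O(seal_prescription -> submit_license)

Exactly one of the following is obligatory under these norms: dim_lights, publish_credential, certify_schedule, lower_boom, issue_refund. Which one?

Premise 3 states O(seal_prescription) outright.
Applying K to premise 9 (O(seal_prescription -> submit_license)) and O(seal_prescription) yields O(submit_license).
Premise 8 is O(~escrow_deed -> ~submit_license); contrapositively O(submit_license -> escrow_deed). Since O(submit_license) holds, K gives O(escrow_deed).
With premise 7, O(escrow_deed -> review_summons), the K-axiom yields O(review_summons).
The contrapositive of premise 1 (O(certify_schedule -> ~review_summons)) is O(review_summons -> ~certify_schedule), and O(review_summons) is already established, so O(~certify_schedule).
Premise 5 is O(~certify_schedule -> dim_lights); since O(~certify_schedule), deontic closure gives O(dim_lights).
So O(dim_lights) holds — dim_lights is obligatory. None of the other listed options is made obligatory by any chain of premises.

dim_lights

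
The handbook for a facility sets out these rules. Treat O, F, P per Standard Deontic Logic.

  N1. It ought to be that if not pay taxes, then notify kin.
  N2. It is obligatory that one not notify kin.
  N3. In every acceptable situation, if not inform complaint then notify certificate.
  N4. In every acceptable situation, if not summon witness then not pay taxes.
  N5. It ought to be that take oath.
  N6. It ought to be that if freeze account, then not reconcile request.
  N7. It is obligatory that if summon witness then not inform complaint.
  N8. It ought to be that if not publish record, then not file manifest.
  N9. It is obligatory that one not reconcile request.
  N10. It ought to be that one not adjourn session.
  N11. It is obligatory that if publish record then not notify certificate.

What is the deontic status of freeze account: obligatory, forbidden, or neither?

Neither

Premise 6 is O(freeze_account → ¬reconcile_request); even if O(¬reconcile_request) held, inferring O(freeze_account) would be affirming the consequent — invalid.
No premise or chain of K-axiom applications forces O(freeze_account), and none forces O(¬freeze_account). So freeze_account is neither obligatory nor forbidden under these norms.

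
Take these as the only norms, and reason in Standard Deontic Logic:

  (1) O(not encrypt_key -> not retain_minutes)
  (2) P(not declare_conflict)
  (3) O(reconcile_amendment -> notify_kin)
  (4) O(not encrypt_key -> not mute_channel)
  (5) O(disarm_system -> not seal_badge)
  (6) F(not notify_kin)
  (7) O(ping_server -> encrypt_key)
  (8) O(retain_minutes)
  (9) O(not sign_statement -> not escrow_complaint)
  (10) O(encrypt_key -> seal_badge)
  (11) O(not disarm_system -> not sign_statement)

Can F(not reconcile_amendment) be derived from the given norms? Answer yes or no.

No

Premise 3 is O(reconcile_amendment -> notify_kin); even if O(notify_kin) held, inferring O(reconcile_amendment) would be affirming the consequent — invalid.
No other premise forces O(reconcile_amendment). An ideal world satisfying every premise can still have not reconcile_amendment true, so F(not reconcile_amendment) is not derivable.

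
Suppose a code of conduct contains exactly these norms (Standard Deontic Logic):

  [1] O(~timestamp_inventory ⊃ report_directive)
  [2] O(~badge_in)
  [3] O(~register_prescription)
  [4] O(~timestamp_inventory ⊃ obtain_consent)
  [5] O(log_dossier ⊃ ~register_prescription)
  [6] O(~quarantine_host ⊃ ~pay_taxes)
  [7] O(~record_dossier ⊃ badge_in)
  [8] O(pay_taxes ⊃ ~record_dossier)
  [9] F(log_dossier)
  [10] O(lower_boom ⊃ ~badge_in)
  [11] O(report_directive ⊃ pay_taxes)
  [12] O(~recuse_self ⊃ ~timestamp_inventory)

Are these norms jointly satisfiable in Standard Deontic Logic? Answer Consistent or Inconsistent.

Premise 5 is O(log_dossier ⊃ ~register_prescription); even if O(~register_prescription) held, inferring O(log_dossier) would be affirming the consequent — invalid.
So O(log_dossier) is not derivable, and the apparent clash with O(~log_dossier) does not arise.
A world satisfying every obligation exists (e.g. badge_in=false, log_dossier=false, lower_boom=false, obtain_consent=false, pay_taxes=false, quarantine_host=false, record_dossier=true, recuse_self=true, register_prescription=false, report_directive=false, timestamp_inventory=true); no atom is both obligatory and forbidden, so the set is consistent.

Consistent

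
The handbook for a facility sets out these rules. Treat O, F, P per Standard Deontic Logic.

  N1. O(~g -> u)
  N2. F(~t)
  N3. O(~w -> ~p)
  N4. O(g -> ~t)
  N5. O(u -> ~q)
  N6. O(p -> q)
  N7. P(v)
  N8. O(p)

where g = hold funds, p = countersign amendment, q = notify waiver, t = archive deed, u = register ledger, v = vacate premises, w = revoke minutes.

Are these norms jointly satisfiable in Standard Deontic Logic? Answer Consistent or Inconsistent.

Premise 2 is F(~t), i.e. O(t).
Premise 4, O(g -> ~t), contraposes to O(t -> ~g); with O(t) we get O(~g).
With premise 1, O(~g -> u), the K-axiom yields O(u).
From O(u) and premise 5, O(u -> ~q), we obtain O(~q).
The contrapositive of premise 6 (O(p -> q)) is O(~q -> ~p), and O(~q) is already established, so O(~p).
Yet premise 8 states O(p).
We now have both O(~p) and O(p) — p is simultaneously obligatory and forbidden, violating the D-axiom.

Inconsistent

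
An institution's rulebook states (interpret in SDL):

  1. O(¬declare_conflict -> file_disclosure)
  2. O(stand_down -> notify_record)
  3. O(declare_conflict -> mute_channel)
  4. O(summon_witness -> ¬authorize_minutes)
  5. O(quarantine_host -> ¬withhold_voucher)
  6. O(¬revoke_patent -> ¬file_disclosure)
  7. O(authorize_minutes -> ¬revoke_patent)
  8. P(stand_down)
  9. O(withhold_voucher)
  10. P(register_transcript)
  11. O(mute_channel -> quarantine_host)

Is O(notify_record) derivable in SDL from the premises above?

No

Premise 2 is O(stand_down -> notify_record), but O(stand_down) is not derivable from the premises (the permission P(stand_down) asserts only ¬O(¬stand_down), not O(stand_down)), so it does not yield O(notify_record).
No other premise forces O(notify_record). An ideal world satisfying every premise can still have notify_record false, so O(notify_record) is not derivable.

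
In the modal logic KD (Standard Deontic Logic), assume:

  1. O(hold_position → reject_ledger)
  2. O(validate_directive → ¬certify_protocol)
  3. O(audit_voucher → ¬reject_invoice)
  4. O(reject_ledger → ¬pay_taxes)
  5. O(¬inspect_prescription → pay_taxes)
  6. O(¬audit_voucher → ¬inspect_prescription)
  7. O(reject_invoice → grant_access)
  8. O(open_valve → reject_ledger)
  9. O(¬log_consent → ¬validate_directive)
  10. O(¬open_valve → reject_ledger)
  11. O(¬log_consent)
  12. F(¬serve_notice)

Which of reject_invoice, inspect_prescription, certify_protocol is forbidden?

reject_invoice

By case analysis on open_valve: premise 8 gives O(open_valve → reject_ledger) and premise 10 gives O(¬open_valve → reject_ledger), so O(reject_ledger) either way.
Applying K to premise 4 (O(reject_ledger → ¬pay_taxes)) and O(reject_ledger) yields O(¬pay_taxes).
The contrapositive of premise 5 (O(¬inspect_prescription → pay_taxes)) is O(¬pay_taxes → inspect_prescription), and O(¬pay_taxes) is already established, so O(inspect_prescription).
The contrapositive of premise 6 (O(¬audit_voucher → ¬inspect_prescription)) is O(inspect_prescription → audit_voucher), and O(inspect_prescription) is already established, so O(audit_voucher).
Premise 3 is O(audit_voucher → ¬reject_invoice); since O(audit_voucher), deontic closure gives O(¬reject_invoice).
So O(¬reject_invoice) holds, i.e. reject_invoice is forbidden. None of the other listed options is forbidden under the premises.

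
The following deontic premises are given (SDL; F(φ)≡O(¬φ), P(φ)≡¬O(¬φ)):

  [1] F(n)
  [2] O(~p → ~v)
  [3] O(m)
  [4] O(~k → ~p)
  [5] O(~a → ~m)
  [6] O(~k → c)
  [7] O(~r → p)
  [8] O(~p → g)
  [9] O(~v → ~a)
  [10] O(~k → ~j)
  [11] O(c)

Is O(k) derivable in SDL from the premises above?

Premise 3 states O(m) outright.
Premise 5 is O(~a → ~m); contrapositively O(m → a). Since O(m) holds, K gives O(a).
The contrapositive of premise 9 (O(~v → ~a)) is O(a → v), and O(a) is already established, so O(v).
Premise 2, O(~p → ~v), contraposes to O(v → p); with O(v) we get O(p).
Premise 4, O(~k → ~p), contraposes to O(p → k); with O(p) we get O(k).
Premises 1, 6, 7, 8, 10, 11 do not contribute to this derivation.
So O(k) follows.

Yes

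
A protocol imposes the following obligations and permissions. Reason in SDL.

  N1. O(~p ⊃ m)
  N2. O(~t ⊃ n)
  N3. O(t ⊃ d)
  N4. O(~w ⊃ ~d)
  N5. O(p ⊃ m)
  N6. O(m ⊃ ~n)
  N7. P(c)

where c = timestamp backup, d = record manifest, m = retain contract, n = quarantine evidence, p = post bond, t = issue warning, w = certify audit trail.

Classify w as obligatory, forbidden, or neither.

Obligatory

Premises 5 and 1 cover both cases: O(p ⊃ m) and O(~p ⊃ m). Since p ∨ ~p is a tautology, O(m) follows.
Applying K to premise 6 (O(m ⊃ ~n)) and O(m) yields O(~n).
Premise 2 is O(~t ⊃ n); contrapositively O(~n ⊃ t). Since O(~n) holds, K gives O(t).
Premise 3 is O(t ⊃ d); since O(t), deontic closure gives O(d).
Premise 4 is O(~w ⊃ ~d); contrapositively O(d ⊃ w). Since O(d) holds, K gives O(w).
Premise 7 does not contribute to this derivation.
Hence w is obligatory.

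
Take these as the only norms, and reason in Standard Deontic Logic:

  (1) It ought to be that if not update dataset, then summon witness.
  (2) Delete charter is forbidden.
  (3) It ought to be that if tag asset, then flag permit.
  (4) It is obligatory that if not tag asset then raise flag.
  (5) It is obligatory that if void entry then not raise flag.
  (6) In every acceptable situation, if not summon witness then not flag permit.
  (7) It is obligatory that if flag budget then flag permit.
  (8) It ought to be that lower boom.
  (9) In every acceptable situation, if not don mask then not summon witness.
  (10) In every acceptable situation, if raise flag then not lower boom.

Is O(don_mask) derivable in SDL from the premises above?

Yes

From premise 8 we have O(lower_boom).
The contrapositive of premise 10 (O(raise_flag → ¬lower_boom)) is O(lower_boom → ¬raise_flag), and O(lower_boom) is already established, so O(¬raise_flag).
Premise 4 is O(¬tag_asset → raise_flag); contrapositively O(¬raise_flag → tag_asset). Since O(¬raise_flag) holds, K gives O(tag_asset).
With premise 3, O(tag_asset → flag_permit), the K-axiom yields O(flag_permit).
Premise 6 is O(¬summon_witness → ¬flag_permit); contrapositively O(flag_permit → summon_witness). Since O(flag_permit) holds, K gives O(summon_witness).
Premise 9 is O(¬don_mask → ¬summon_witness); contrapositively O(summon_witness → don_mask). Since O(summon_witness) holds, K gives O(don_mask).
Premises 1, 2, 5, 7 do not contribute to this derivation.
So O(don_mask) follows.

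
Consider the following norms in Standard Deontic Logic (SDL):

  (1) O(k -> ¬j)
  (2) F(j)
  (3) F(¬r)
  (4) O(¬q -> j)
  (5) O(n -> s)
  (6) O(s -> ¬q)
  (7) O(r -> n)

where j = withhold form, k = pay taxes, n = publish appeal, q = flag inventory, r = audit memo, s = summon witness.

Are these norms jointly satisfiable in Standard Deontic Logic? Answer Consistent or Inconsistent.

Inconsistent

Premise 2, F(j), is equivalent to O(¬j).
The contrapositive of premise 4 (O(¬q -> j)) is O(¬j -> q), and O(¬j) is already established, so O(q).
Premise 6, O(s -> ¬q), contraposes to O(q -> ¬s); with O(q) we get O(¬s).
Premise 5 is O(n -> s); contrapositively O(¬s -> ¬n). Since O(¬s) holds, K gives O(¬n).
Premise 7, O(r -> n), contraposes to O(¬n -> ¬r); with O(¬n) we get O(¬r).
Yet premise 3 is F(¬r), i.e. O(r).
We now have both O(¬r) and O(r) — r is simultaneously obligatory and forbidden, violating the D-axiom.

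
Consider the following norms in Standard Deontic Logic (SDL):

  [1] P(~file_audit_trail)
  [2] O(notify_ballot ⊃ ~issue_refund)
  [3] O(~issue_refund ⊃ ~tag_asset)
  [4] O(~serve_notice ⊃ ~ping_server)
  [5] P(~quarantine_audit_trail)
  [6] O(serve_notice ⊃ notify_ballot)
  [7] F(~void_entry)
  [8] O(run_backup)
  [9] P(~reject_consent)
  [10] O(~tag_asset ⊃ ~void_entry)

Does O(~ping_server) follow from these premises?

F(~void_entry) at premise 7 means O(void_entry).
Premise 10, O(~tag_asset ⊃ ~void_entry), contraposes to O(void_entry ⊃ tag_asset); with O(void_entry) we get O(tag_asset).
The contrapositive of premise 3 (O(~issue_refund ⊃ ~tag_asset)) is O(tag_asset ⊃ issue_refund), and O(tag_asset) is already established, so O(issue_refund).
Premise 2, O(notify_ballot ⊃ ~issue_refund), contraposes to O(issue_refund ⊃ ~notify_ballot); with O(issue_refund) we get O(~notify_ballot).
The contrapositive of premise 6 (O(serve_notice ⊃ notify_ballot)) is O(~notify_ballot ⊃ ~serve_notice), and O(~notify_ballot) is already established, so O(~serve_notice).
Applying K to premise 4 (O(~serve_notice ⊃ ~ping_server)) and O(~serve_notice) yields O(~ping_server).
Premises 1, 5, 8, 9 do not contribute to this derivation.
So O(~ping_server) follows.

Yes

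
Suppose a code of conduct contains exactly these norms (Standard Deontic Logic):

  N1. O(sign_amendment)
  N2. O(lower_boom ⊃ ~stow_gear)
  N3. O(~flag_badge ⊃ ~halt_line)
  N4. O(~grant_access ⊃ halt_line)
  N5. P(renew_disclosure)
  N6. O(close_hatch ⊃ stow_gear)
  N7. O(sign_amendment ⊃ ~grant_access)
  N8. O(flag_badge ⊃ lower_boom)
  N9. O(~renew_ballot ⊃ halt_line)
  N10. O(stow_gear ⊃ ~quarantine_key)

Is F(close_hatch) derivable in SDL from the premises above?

Premise 1 states O(sign_amendment) outright.
Applying K to premise 7 (O(sign_amendment ⊃ ~grant_access)) and O(sign_amendment) yields O(~grant_access).
Applying K to premise 4 (O(~grant_access ⊃ halt_line)) and O(~grant_access) yields O(halt_line).
The contrapositive of premise 3 (O(~flag_badge ⊃ ~halt_line)) is O(halt_line ⊃ flag_badge), and O(halt_line) is already established, so O(flag_badge).
Applying K to premise 8 (O(flag_badge ⊃ lower_boom)) and O(flag_badge) yields O(lower_boom).
With premise 2, O(lower_boom ⊃ ~stow_gear), the K-axiom yields O(~stow_gear).
Premise 6 is O(close_hatch ⊃ stow_gear); contrapositively O(~stow_gear ⊃ ~close_hatch). Since O(~stow_gear) holds, K gives O(~close_hatch).
Premises 5, 9, 10 do not contribute to this derivation.
So O(~close_hatch) holds, i.e. F(close_hatch). The claim follows.

Yes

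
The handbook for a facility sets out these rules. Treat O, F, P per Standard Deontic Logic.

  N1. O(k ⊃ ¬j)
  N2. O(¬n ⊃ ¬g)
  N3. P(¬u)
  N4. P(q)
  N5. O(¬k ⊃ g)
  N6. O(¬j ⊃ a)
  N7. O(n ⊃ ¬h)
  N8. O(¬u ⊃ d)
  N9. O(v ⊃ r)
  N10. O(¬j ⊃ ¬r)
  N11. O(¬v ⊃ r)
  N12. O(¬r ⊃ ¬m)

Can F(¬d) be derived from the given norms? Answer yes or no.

No

Premise 8 is O(¬u ⊃ d), but O(¬u) is not derivable from the premises (the permission P(¬u) asserts only ¬O(u), not O(¬u)), so it does not yield O(d).
No other premise forces O(d). An ideal world satisfying every premise can still have ¬d true, so F(¬d) is not derivable.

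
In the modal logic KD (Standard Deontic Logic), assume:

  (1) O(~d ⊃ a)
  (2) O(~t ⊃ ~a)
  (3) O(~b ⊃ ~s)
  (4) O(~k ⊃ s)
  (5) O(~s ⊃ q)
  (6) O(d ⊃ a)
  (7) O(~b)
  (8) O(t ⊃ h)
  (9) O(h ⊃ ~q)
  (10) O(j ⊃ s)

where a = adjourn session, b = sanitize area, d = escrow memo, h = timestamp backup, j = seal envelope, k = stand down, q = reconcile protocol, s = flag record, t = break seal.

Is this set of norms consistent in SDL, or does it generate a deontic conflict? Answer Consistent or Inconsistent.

By case analysis on d: premise 6 gives O(d ⊃ a) and premise 1 gives O(~d ⊃ a), so O(a) either way.
Premise 2 is O(~t ⊃ ~a); contrapositively O(a ⊃ t). Since O(a) holds, K gives O(t).
With premise 8, O(t ⊃ h), the K-axiom yields O(h).
With premise 9, O(h ⊃ ~q), the K-axiom yields O(~q).
Premise 5, O(~s ⊃ q), contraposes to O(~q ⊃ s); with O(~q) we get O(s).
Premise 3, O(~b ⊃ ~s), contraposes to O(s ⊃ b); with O(s) we get O(b).
But premise 7 directly asserts O(~b).
We now have both O(b) and O(~b) — b is simultaneously obligatory and forbidden, violating the D-axiom.

Inconsistent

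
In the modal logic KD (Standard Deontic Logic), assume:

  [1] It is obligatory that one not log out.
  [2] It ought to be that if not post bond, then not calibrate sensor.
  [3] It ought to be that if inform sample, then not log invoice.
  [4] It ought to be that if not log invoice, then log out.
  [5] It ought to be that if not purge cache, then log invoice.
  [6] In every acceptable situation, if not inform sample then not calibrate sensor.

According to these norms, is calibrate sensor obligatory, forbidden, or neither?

Forbidden

Premise 1 states O(¬log_out) outright.
Premise 4 is O(¬log_invoice → log_out); contrapositively O(¬log_out → log_invoice). Since O(¬log_out) holds, K gives O(log_invoice).
The contrapositive of premise 3 (O(inform_sample → ¬log_invoice)) is O(log_invoice → ¬inform_sample), and O(log_invoice) is already established, so O(¬inform_sample).
Premise 6 is O(¬inform_sample → ¬calibrate_sensor); since O(¬inform_sample), deontic closure gives O(¬calibrate_sensor).
Premises 2, 5 do not contribute to this derivation.
Thus O(¬calibrate_sensor), which is F(calibrate_sensor): calibrate_sensor is forbidden.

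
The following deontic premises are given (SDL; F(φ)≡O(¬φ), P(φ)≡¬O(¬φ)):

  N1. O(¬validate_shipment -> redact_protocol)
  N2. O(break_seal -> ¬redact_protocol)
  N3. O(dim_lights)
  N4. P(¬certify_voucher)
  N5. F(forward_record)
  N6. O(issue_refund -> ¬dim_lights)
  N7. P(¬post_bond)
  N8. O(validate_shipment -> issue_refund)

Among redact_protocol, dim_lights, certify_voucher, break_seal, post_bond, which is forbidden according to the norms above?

Premise 3 states O(dim_lights) outright.
Premise 6 is O(issue_refund -> ¬dim_lights); contrapositively O(dim_lights -> ¬issue_refund). Since O(dim_lights) holds, K gives O(¬issue_refund).
The contrapositive of premise 8 (O(validate_shipment -> issue_refund)) is O(¬issue_refund -> ¬validate_shipment), and O(¬issue_refund) is already established, so O(¬validate_shipment).
Applying K to premise 1 (O(¬validate_shipment -> redact_protocol)) and O(¬validate_shipment) yields O(redact_protocol).
Premise 2 is O(break_seal -> ¬redact_protocol); contrapositively O(redact_protocol -> ¬break_seal). Since O(redact_protocol) holds, K gives O(¬break_seal).
So O(¬break_seal) holds, i.e. break_seal is forbidden. None of the other listed options is forbidden under the premises.

break_seal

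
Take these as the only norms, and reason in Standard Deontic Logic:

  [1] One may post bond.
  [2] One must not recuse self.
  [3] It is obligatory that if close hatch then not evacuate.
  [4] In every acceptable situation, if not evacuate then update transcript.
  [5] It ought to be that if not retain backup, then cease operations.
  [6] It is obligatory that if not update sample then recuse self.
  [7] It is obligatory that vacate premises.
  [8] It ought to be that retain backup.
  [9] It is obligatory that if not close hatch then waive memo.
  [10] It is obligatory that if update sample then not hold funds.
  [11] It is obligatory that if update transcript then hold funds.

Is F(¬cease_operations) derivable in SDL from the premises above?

Premise 5 is O(¬retain_backup → cease_operations), but O(¬retain_backup) is not derivable from the premises, so it does not yield O(cease_operations).
No other premise forces O(cease_operations). An ideal world satisfying every premise can still have ¬cease_operations true, so F(¬cease_operations) is not derivable.

No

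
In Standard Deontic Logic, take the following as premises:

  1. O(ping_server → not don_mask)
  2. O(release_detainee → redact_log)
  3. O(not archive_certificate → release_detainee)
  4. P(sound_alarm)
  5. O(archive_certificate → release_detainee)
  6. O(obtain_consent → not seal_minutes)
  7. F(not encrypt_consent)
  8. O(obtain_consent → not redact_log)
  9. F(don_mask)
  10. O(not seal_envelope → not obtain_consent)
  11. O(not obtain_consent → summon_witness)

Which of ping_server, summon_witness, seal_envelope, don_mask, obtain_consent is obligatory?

Premises 5 and 3 cover both cases: O(archive_certificate → release_detainee) and O(not archive_certificate → release_detainee). Since archive_certificate ∨ not archive_certificate is a tautology, O(release_detainee) follows.
Premise 2 is O(release_detainee → redact_log); since O(release_detainee), deontic closure gives O(redact_log).
Premise 8, O(obtain_consent → not redact_log), contraposes to O(redact_log → not obtain_consent); with O(redact_log) we get O(not obtain_consent).
Premise 11 is O(not obtain_consent → summon_witness); since O(not obtain_consent), deontic closure gives O(summon_witness).
So O(summon_witness) holds — summon_witness is obligatory. None of the other listed options is made obligatory by any chain of premises.

summon_witness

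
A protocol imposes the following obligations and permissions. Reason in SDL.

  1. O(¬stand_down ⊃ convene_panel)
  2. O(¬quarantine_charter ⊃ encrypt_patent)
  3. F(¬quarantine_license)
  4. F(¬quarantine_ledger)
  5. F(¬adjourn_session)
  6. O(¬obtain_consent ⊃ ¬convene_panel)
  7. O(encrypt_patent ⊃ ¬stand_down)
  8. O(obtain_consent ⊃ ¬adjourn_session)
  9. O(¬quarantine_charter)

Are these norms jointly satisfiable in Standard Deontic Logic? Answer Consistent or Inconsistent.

Premise 5 is F(¬adjourn_session), i.e. O(adjourn_session).
Premise 8 is O(obtain_consent ⊃ ¬adjourn_session); contrapositively O(adjourn_session ⊃ ¬obtain_consent). Since O(adjourn_session) holds, K gives O(¬obtain_consent).
Premise 6 is O(¬obtain_consent ⊃ ¬convene_panel); since O(¬obtain_consent), deontic closure gives O(¬convene_panel).
Premise 1 is O(¬stand_down ⊃ convene_panel); contrapositively O(¬convene_panel ⊃ stand_down). Since O(¬convene_panel) holds, K gives O(stand_down).
The contrapositive of premise 7 (O(encrypt_patent ⊃ ¬stand_down)) is O(stand_down ⊃ ¬encrypt_patent), and O(stand_down) is already established, so O(¬encrypt_patent).
Premise 2, O(¬quarantine_charter ⊃ encrypt_patent), contraposes to O(¬encrypt_patent ⊃ quarantine_charter); with O(¬encrypt_patent) we get O(quarantine_charter).
Yet premise 9 states O(¬quarantine_charter).
We now have both O(quarantine_charter) and O(¬quarantine_charter) — quarantine_charter is simultaneously obligatory and forbidden, violating the D-axiom.

Inconsistent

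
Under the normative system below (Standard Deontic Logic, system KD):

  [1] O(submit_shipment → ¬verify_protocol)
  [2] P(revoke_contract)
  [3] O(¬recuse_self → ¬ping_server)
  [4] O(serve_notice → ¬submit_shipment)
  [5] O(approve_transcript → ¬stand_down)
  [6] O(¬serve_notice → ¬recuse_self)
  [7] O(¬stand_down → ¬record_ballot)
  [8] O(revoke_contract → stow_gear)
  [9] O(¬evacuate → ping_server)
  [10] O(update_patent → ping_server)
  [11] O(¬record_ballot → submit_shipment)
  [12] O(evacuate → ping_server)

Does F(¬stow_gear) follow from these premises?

No

Premise 8 is O(revoke_contract → stow_gear), but O(revoke_contract) is not derivable from the premises (the permission P(revoke_contract) asserts only ¬O(¬revoke_contract), not O(revoke_contract)), so it does not yield O(stow_gear).
No other premise forces O(stow_gear). An ideal world satisfying every premise can still have ¬stow_gear true, so F(¬stow_gear) is not derivable.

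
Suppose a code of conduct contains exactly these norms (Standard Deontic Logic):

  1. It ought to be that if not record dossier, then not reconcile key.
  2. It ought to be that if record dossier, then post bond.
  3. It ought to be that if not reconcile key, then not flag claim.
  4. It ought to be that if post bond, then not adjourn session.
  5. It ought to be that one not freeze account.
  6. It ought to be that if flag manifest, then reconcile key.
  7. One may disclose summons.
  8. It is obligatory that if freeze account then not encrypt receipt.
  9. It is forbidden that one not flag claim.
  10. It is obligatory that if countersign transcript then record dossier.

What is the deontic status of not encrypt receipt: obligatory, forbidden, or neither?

Neither

Premise 8 is O(freeze_account → ¬encrypt_receipt), but O(freeze_account) is not derivable from the premises, so it does not yield O(¬encrypt_receipt).
No premise or chain of K-axiom applications forces O(¬encrypt_receipt), and none forces O(encrypt_receipt). So ¬encrypt_receipt is neither obligatory nor forbidden under these norms.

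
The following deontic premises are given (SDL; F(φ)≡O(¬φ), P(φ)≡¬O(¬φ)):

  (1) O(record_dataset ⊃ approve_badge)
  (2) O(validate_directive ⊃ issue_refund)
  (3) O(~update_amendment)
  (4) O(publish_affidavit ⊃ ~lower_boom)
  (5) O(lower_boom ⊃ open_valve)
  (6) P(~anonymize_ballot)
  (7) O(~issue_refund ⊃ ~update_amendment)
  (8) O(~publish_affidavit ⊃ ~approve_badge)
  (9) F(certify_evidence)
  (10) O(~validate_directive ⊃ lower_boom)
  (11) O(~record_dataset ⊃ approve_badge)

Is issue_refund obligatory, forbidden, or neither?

Premises 1 and 11 are O(record_dataset ⊃ approve_badge) and O(~record_dataset ⊃ approve_badge); every ideal world satisfies record_dataset or ~record_dataset, so in either case approve_badge holds — hence O(approve_badge).
The contrapositive of premise 8 (O(~publish_affidavit ⊃ ~approve_badge)) is O(approve_badge ⊃ publish_affidavit), and O(approve_badge) is already established, so O(publish_affidavit).
Premise 4 is O(publish_affidavit ⊃ ~lower_boom); since O(publish_affidavit), deontic closure gives O(~lower_boom).
Premise 10 is O(~validate_directive ⊃ lower_boom); contrapositively O(~lower_boom ⊃ validate_directive). Since O(~lower_boom) holds, K gives O(validate_directive).
From O(validate_directive) and premise 2, O(validate_directive ⊃ issue_refund), we obtain O(issue_refund).
Premises 3, 5, 6, 7, 9 do not contribute to this derivation.
Hence issue_refund is obligatory.

Obligatory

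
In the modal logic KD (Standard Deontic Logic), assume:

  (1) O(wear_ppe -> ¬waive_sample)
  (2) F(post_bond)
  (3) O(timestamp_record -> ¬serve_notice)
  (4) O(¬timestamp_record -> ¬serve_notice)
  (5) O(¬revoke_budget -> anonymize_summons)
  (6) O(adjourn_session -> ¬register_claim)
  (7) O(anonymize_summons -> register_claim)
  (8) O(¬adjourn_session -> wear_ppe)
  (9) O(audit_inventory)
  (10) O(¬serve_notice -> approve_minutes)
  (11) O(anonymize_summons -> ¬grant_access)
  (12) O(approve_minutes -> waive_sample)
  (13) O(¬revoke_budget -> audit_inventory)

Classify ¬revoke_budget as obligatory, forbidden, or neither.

Premises 4 and 3 cover both cases: O(¬timestamp_record -> ¬serve_notice) and O(timestamp_record -> ¬serve_notice). Since ¬timestamp_record ∨ timestamp_record is a tautology, O(¬serve_notice) follows.
Premise 10 is O(¬serve_notice -> approve_minutes); since O(¬serve_notice), deontic closure gives O(approve_minutes).
Premise 12 is O(approve_minutes -> waive_sample); since O(approve_minutes), deontic closure gives O(waive_sample).
Premise 1 is O(wear_ppe -> ¬waive_sample); contrapositively O(waive_sample -> ¬wear_ppe). Since O(waive_sample) holds, K gives O(¬wear_ppe).
Premise 8 is O(¬adjourn_session -> wear_ppe); contrapositively O(¬wear_ppe -> adjourn_session). Since O(¬wear_ppe) holds, K gives O(adjourn_session).
Applying K to premise 6 (O(adjourn_session -> ¬register_claim)) and O(adjourn_session) yields O(¬register_claim).
The contrapositive of premise 7 (O(anonymize_summons -> register_claim)) is O(¬register_claim -> ¬anonymize_summons), and O(¬register_claim) is already established, so O(¬anonymize_summons).
The contrapositive of premise 5 (O(¬revoke_budget -> anonymize_summons)) is O(¬anonymize_summons -> revoke_budget), and O(¬anonymize_summons) is already established, so O(revoke_budget).
Premises 2, 9, 11, 13 do not contribute to this derivation.
Thus O(revoke_budget), which is F(¬revoke_budget): ¬revoke_budget is forbidden.

Forbidden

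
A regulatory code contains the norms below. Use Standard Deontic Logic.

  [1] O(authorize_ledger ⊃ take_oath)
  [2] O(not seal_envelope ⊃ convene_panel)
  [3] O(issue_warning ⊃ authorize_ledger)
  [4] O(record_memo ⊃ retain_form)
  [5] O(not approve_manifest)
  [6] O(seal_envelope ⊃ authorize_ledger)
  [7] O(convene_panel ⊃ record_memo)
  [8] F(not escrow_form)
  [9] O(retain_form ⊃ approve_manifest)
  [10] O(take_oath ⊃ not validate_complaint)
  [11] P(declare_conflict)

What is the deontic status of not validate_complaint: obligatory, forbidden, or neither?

From premise 5 we have O(not approve_manifest).
The contrapositive of premise 9 (O(retain_form ⊃ approve_manifest)) is O(not approve_manifest ⊃ not retain_form), and O(not approve_manifest) is already established, so O(not retain_form).
Premise 4 is O(record_memo ⊃ retain_form); contrapositively O(not retain_form ⊃ not record_memo). Since O(not retain_form) holds, K gives O(not record_memo).
The contrapositive of premise 7 (O(convene_panel ⊃ record_memo)) is O(not record_memo ⊃ not convene_panel), and O(not record_memo) is already established, so O(not convene_panel).
The contrapositive of premise 2 (O(not seal_envelope ⊃ convene_panel)) is O(not convene_panel ⊃ seal_envelope), and O(not convene_panel) is already established, so O(seal_envelope).
With premise 6, O(seal_envelope ⊃ authorize_ledger), the K-axiom yields O(authorize_ledger).
From O(authorize_ledger) and premise 1, O(authorize_ledger ⊃ take_oath), we obtain O(take_oath).
Applying K to premise 10 (O(take_oath ⊃ not validate_complaint)) and O(take_oath) yields O(not validate_complaint).
Premises 3, 8, 11 do not contribute to this derivation.
Hence not validate_complaint is obligatory.

Obligatory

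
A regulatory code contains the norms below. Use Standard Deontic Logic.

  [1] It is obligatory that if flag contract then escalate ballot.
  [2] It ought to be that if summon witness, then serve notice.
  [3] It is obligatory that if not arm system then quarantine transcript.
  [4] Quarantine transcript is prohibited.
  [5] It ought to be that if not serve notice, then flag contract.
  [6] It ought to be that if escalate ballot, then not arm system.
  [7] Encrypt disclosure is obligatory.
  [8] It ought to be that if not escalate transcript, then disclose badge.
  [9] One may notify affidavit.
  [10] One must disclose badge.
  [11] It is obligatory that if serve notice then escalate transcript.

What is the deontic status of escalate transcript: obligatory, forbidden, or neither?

Premise 4, F(quarantine_transcript), is equivalent to O(¬quarantine_transcript).
The contrapositive of premise 3 (O(¬arm_system → quarantine_transcript)) is O(¬quarantine_transcript → arm_system), and O(¬quarantine_transcript) is already established, so O(arm_system).
The contrapositive of premise 6 (O(escalate_ballot → ¬arm_system)) is O(arm_system → ¬escalate_ballot), and O(arm_system) is already established, so O(¬escalate_ballot).
The contrapositive of premise 1 (O(flag_contract → escalate_ballot)) is O(¬escalate_ballot → ¬flag_contract), and O(¬escalate_ballot) is already established, so O(¬flag_contract).
The contrapositive of premise 5 (O(¬serve_notice → flag_contract)) is O(¬flag_contract → serve_notice), and O(¬flag_contract) is already established, so O(serve_notice).
From O(serve_notice) and premise 11, O(serve_notice → escalate_transcript), we obtain O(escalate_transcript).
Premises 2, 7, 8, 9, 10 do not contribute to this derivation.
Hence escalate_transcript is obligatory.

Obligatory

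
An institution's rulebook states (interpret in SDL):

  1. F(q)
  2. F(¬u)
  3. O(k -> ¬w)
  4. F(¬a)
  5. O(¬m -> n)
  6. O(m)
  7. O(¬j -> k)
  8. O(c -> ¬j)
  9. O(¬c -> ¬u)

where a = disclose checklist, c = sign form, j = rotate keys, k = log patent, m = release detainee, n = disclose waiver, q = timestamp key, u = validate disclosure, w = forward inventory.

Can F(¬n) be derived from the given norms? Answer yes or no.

Premise 5 is O(¬m -> n), but O(¬m) is not derivable from the premises, so it does not yield O(n).
No other premise forces O(n). An ideal world satisfying every premise can still have ¬n true, so F(¬n) is not derivable.

No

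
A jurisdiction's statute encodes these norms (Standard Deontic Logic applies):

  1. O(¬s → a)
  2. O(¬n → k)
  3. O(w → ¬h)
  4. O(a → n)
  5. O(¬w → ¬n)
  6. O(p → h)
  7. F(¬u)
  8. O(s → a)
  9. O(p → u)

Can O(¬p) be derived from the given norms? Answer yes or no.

Premises 1 and 8 are O(¬s → a) and O(s → a); every ideal world satisfies ¬s or s, so in either case a holds — hence O(a).
From O(a) and premise 4, O(a → n), we obtain O(n).
The contrapositive of premise 5 (O(¬w → ¬n)) is O(n → w), and O(n) is already established, so O(w).
With premise 3, O(w → ¬h), the K-axiom yields O(¬h).
Premise 6 is O(p → h); contrapositively O(¬h → ¬p). Since O(¬h) holds, K gives O(¬p).
Premises 2, 7, 9 do not contribute to this derivation.
So O(¬p) follows.

Yes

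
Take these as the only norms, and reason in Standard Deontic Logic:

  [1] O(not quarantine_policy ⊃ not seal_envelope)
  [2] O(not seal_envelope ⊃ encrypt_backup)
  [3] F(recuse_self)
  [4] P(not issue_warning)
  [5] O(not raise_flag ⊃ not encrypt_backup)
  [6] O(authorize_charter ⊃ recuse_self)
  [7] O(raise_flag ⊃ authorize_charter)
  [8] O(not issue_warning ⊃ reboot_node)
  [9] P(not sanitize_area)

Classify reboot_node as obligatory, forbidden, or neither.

Premise 8 is O(not issue_warning ⊃ reboot_node), but O(not issue_warning) is not derivable from the premises (the permission P(not issue_warning) asserts only not O(issue_warning), not O(not issue_warning)), so it does not yield O(reboot_node).
No premise or chain of K-axiom applications forces O(reboot_node), and none forces O(not reboot_node). So reboot_node is neither obligatory nor forbidden under these norms.

Neither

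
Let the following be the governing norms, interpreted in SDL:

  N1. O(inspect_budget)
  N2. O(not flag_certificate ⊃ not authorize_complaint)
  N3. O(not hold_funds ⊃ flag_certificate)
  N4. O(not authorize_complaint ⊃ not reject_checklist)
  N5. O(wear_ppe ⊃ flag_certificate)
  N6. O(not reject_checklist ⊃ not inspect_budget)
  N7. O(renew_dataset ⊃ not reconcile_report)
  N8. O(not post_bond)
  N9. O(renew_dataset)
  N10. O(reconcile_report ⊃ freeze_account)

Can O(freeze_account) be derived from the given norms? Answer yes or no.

Premise 10 is O(reconcile_report ⊃ freeze_account), but O(reconcile_report) is not derivable from the premises, so it does not yield O(freeze_account).
No other premise forces O(freeze_account). An ideal world satisfying every premise can still have freeze_account false, so O(freeze_account) is not derivable.

No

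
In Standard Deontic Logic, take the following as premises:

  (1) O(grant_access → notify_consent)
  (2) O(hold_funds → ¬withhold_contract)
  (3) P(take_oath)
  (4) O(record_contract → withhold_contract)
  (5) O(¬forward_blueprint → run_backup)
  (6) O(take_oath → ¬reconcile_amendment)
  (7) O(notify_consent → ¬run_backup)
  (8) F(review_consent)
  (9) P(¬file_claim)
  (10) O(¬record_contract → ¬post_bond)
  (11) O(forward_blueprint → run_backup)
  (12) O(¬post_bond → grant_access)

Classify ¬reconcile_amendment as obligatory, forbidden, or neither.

Neither

Premise 6 is O(take_oath → ¬reconcile_amendment), but O(take_oath) is not derivable from the premises (the permission P(take_oath) asserts only ¬O(¬take_oath), not O(take_oath)), so it does not yield O(¬reconcile_amendment).
No premise or chain of K-axiom applications forces O(¬reconcile_amendment), and none forces O(reconcile_amendment). So ¬reconcile_amendment is neither obligatory nor forbidden under these norms.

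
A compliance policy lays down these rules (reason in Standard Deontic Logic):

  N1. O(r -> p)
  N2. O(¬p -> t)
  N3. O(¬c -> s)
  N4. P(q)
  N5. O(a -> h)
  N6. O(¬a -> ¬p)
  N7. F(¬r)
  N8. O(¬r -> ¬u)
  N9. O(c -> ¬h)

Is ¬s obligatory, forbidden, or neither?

Forbidden

Premise 7 is F(¬r), i.e. O(r).
With premise 1, O(r -> p), the K-axiom yields O(p).
The contrapositive of premise 6 (O(¬a -> ¬p)) is O(p -> a), and O(p) is already established, so O(a).
From O(a) and premise 5, O(a -> h), we obtain O(h).
Premise 9 is O(c -> ¬h); contrapositively O(h -> ¬c). Since O(h) holds, K gives O(¬c).
Applying K to premise 3 (O(¬c -> s)) and O(¬c) yields O(s).
Premises 2, 4, 8 do not contribute to this derivation.
Thus O(s), which is F(¬s): ¬s is forbidden.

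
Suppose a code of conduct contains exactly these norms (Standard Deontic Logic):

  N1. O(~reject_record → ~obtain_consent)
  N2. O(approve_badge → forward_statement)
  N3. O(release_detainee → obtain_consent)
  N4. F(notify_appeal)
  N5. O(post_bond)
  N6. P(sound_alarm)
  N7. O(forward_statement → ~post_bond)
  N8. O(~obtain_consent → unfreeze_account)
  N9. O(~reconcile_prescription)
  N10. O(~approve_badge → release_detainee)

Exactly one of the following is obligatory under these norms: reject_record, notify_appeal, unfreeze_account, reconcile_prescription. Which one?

Premise 5 states O(post_bond) outright.
Premise 7 is O(forward_statement → ~post_bond); contrapositively O(post_bond → ~forward_statement). Since O(post_bond) holds, K gives O(~forward_statement).
The contrapositive of premise 2 (O(approve_badge → forward_statement)) is O(~forward_statement → ~approve_badge), and O(~forward_statement) is already established, so O(~approve_badge).
With premise 10, O(~approve_badge → release_detainee), the K-axiom yields O(release_detainee).
Premise 3 is O(release_detainee → obtain_consent); since O(release_detainee), deontic closure gives O(obtain_consent).
Premise 1 is O(~reject_record → ~obtain_consent); contrapositively O(obtain_consent → reject_record). Since O(obtain_consent) holds, K gives O(reject_record).
So O(reject_record) holds — reject_record is obligatory. None of the other listed options is made obligatory by any chain of premises.

reject_record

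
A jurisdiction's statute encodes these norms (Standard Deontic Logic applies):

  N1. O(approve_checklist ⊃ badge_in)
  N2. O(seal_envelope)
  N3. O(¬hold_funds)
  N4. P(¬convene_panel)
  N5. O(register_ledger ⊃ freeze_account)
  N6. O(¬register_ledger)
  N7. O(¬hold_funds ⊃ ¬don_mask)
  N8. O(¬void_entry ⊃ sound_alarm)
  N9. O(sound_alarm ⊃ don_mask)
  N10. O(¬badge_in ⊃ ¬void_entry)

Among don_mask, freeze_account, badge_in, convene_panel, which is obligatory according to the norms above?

Premise 3 gives O(¬hold_funds).
With premise 7, O(¬hold_funds ⊃ ¬don_mask), the K-axiom yields O(¬don_mask).
The contrapositive of premise 9 (O(sound_alarm ⊃ don_mask)) is O(¬don_mask ⊃ ¬sound_alarm), and O(¬don_mask) is already established, so O(¬sound_alarm).
Premise 8 is O(¬void_entry ⊃ sound_alarm); contrapositively O(¬sound_alarm ⊃ void_entry). Since O(¬sound_alarm) holds, K gives O(void_entry).
The contrapositive of premise 10 (O(¬badge_in ⊃ ¬void_entry)) is O(void_entry ⊃ badge_in), and O(void_entry) is already established, so O(badge_in).
So O(badge_in) holds — badge_in is obligatory. None of the other listed options is made obligatory by any chain of premises.

badge_in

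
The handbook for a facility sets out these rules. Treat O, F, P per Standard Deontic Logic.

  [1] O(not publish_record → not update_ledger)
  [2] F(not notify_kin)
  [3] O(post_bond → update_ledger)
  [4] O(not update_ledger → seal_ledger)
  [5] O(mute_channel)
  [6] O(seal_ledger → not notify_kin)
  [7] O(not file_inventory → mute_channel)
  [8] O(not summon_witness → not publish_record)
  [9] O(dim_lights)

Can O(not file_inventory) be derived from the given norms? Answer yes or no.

Premise 7 is O(not file_inventory → mute_channel); even if O(mute_channel) held, inferring O(not file_inventory) would be affirming the consequent — invalid.
No other premise forces O(not file_inventory). An ideal world satisfying every premise can still have not file_inventory false, so O(not file_inventory) is not derivable.

No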